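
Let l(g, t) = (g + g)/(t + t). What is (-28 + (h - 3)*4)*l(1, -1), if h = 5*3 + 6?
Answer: -44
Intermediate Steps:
l(g, t) = g/t (l(g, t) = (2*g)/((2*t)) = (2*g)*(1/(2*t)) = g/t)
h = 21 (h = 15 + 6 = 21)
(-28 + (h - 3)*4)*l(1, -1) = (-28 + (21 - 3)*4)*(1/(-1)) = (-28 + 18*4)*(1*(-1)) = (-28 + 72)*(-1) = 44*(-1) = -44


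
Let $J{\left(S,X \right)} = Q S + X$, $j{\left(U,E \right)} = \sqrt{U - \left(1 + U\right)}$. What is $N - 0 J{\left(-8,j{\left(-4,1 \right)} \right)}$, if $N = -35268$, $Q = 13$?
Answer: $-35268$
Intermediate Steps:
$j{\left(U,E \right)} = i$ ($j{\left(U,E \right)} = \sqrt{-1} = i$)
$J{\left(S,X \right)} = X + 13 S$ ($J{\left(S,X \right)} = 13 S + X = X + 13 S$)
$N - 0 J{\left(-8,j{\left(-4,1 \right)} \right)} = -35268 - 0 \left(i + 13 \left(-8\right)\right) = -35268 - 0 \left(i - 104\right) = -35268 - 0 \left(-104 + i\right) = -35268 - 0 = -35268 + 0 = -35268$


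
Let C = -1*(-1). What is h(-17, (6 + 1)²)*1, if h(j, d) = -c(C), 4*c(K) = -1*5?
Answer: 5/4 ≈ 1.2500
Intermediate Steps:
C = 1
c(K) = -5/4 (c(K) = (-1*5)/4 = (¼)*(-5) = -5/4)
h(j, d) = 5/4 (h(j, d) = -1*(-5/4) = 5/4)
h(-17, (6 + 1)²)*1 = (5/4)*1 = 5/4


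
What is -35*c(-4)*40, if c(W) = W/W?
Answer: -1400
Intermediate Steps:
c(W) = 1
-35*c(-4)*40 = -35*1*40 = -35*40 = -1400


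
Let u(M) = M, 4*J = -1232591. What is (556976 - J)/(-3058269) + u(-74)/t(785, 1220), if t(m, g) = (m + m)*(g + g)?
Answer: -1657171186703/5857808442600 ≈ -0.28290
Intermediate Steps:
J = -1232591/4 (J = (¼)*(-1232591) = -1232591/4 ≈ -3.0815e+5)
t(m, g) = 4*g*m (t(m, g) = (2*m)*(2*g) = 4*g*m)
(556976 - J)/(-3058269) + u(-74)/t(785, 1220) = (556976 - 1*(-1232591/4))/(-3058269) - 74/(4*1220*785) = (556976 + 1232591/4)*(-1/3058269) - 74/3830800 = (3460495/4)*(-1/3058269) - 74*1/3830800 = -3460495/12233076 - 37/1915400 = -1657171186703/5857808442600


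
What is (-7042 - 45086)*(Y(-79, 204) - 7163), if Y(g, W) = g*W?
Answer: 1213487712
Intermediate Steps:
Y(g, W) = W*g
(-7042 - 45086)*(Y(-79, 204) - 7163) = (-7042 - 45086)*(204*(-79) - 7163) = -52128*(-16116 - 7163) = -52128*(-23279) = 1213487712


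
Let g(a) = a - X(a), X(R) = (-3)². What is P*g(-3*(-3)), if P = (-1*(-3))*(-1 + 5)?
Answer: 0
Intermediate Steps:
X(R) = 9
g(a) = -9 + a (g(a) = a - 1*9 = a - 9 = -9 + a)
P = 12 (P = 3*4 = 12)
P*g(-3*(-3)) = 12*(-9 - 3*(-3)) = 12*(-9 + 9) = 12*0 = 0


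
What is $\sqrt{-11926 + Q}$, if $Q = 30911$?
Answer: $\sqrt{18985} \approx 137.79$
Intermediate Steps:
$\sqrt{-11926 + Q} = \sqrt{-11926 + 30911} = \sqrt{18985}$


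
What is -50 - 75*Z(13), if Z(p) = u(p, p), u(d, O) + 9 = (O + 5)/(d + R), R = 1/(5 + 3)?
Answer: 3655/7 ≈ 522.14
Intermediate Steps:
R = ⅛ (R = 1/8 = ⅛ ≈ 0.12500)
u(d, O) = -9 + (5 + O)/(⅛ + d) (u(d, O) = -9 + (O + 5)/(d + ⅛) = -9 + (5 + O)/(⅛ + d))
Z(p) = (31 - 64*p)/(1 + 8*p) (Z(p) = (31 - 72*p + 8*p)/(1 + 8*p) = (31 - 64*p)/(1 + 8*p))
-50 - 75*Z(13) = -50 - 75*(31 - 64*13)/(1 + 8*13) = -50 - 75*(31 - 832)/(1 + 104) = -50 - 75*(-801)/105 = -50 - 5*(-801)/7 = -50 - 75*(-267/35) = -50 + 4005/7 = 3655/7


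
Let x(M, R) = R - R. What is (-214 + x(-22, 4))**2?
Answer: 45796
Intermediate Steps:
x(M, R) = 0
(-214 + x(-22, 4))**2 = (-214 + 0)**2 = (-214)**2 = 45796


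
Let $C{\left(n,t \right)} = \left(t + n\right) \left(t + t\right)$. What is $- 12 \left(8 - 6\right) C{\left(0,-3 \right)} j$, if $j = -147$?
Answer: $63504$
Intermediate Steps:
$C{\left(n,t \right)} = 2 t \left(n + t\right)$ ($C{\left(n,t \right)} = \left(n + t\right) 2 t = 2 t \left(n + t\right)$)
$- 12 \left(8 - 6\right) C{\left(0,-3 \right)} j = - 12 \left(8 - 6\right) 2 \left(-3\right) \left(0 - 3\right) \left(-147\right) = - 12 \cdot 2 \cdot 2 \left(-3\right) \left(-3\right) \left(-147\right) = - 12 \cdot 2 \cdot 18 \left(-147\right) = \left(-12\right) 36 \left(-147\right) = \left(-432\right) \left(-147\right) = 63504$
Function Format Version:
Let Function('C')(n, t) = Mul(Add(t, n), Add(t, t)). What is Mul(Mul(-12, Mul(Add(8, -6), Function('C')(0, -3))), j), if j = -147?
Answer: 63504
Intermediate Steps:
Function('C')(n, t) = Mul(2, t, Add(n, t)) (Function('C')(n, t) = Mul(Add(n, t), Mul(2, t)) = Mul(2, t, Add(n, t)))
Mul(Mul(-12, Mul(Add(8, -6), Function('C')(0, -3))), j) = Mul(Mul(-12, Mul(Add(8, -6), Mul(2, -3, Add(0, -3)))), -147) = Mul(Mul(-12, Mul(2, Mul(2, -3, -3))), -147) = Mul(Mul(-12, Mul(2, 18)), -147) = Mul(Mul(-12, 36), -147) = Mul(-432, -147) = 63504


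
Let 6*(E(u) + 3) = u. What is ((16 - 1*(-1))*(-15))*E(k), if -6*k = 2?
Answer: 4675/6 ≈ 779.17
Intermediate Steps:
k = -⅓ (k = -⅙*2 = -⅓ ≈ -0.33333)
E(u) = -3 + u/6
((16 - 1*(-1))*(-15))*E(k) = ((16 - 1*(-1))*(-15))*(-3 + (⅙)*(-⅓)) = ((16 + 1)*(-15))*(-3 - 1/18) = (17*(-15))*(-55/18) = -255*(-55/18) = 4675/6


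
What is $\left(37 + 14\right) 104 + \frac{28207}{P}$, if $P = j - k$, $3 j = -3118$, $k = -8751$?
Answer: $\frac{122792661}{23135} \approx 5307.7$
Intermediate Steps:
$j = - \frac{3118}{3}$ ($j = \frac{1}{3} \left(-3118\right) = - \frac{3118}{3} \approx -1039.3$)
$P = \frac{23135}{3}$ ($P = - \frac{3118}{3} - -8751 = - \frac{3118}{3} + 8751 = \frac{23135}{3} \approx 7711.7$)
$\left(37 + 14\right) 104 + \frac{28207}{P} = \left(37 + 14\right) 104 + \frac{28207}{\frac{23135}{3}} = 51 \cdot 104 + 28207 \cdot \frac{3}{23135} = 5304 + \frac{84621}{23135} = \frac{122792661}{23135}$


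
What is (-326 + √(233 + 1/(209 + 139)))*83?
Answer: -27058 + 83*√7054395/174 ≈ -25791.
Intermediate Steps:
(-326 + √(233 + 1/(209 + 139)))*83 = (-326 + √(233 + 1/348))*83 = (-326 + √(81085/348))*83 = (-326 + √7054395/174)*83 = -27058 + 83*√7054395/174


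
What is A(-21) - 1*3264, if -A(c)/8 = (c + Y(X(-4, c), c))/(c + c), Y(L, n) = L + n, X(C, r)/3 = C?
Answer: -22920/7 ≈ -3274.3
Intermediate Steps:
X(C, r) = 3*C
A(c) = -4*(-12 + 2*c)/c (A(c) = -8*(c + (3*(-4) + c))/(c + c) = -8*(c + (-12 + c))/(2*c) = -8*(-12 + 2*c)*1/(2*c) = -4*(-12 + 2*c)/c)
A(-21) - 1*3264 = (-8 + 48/(-21)) - 1*3264 = (-8 + 48*(-1/21)) - 3264 = (-8 - 16/7) - 3264 = -72/7 - 3264 = -22920/7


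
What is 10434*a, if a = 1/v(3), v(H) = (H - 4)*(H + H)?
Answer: -1739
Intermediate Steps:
v(H) = 2*H*(-4 + H) (v(H) = (-4 + H)*(2*H) = 2*H*(-4 + H))
a = -⅙ (a = 1/(2*3*(-4 + 3)) = 1/(2*3*(-1)) = 1/(-6) = -⅙ ≈ -0.16667)
10434*a = 10434*(-⅙) = -1739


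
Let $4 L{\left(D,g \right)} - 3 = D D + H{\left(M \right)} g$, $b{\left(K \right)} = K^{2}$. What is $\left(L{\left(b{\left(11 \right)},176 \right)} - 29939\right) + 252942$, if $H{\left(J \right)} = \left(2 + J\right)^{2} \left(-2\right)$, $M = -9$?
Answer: $222352$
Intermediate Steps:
$H{\left(J \right)} = - 2 \left(2 + J\right)^{2}$
$L{\left(D,g \right)} = \frac{3}{4} - \frac{49 g}{2} + \frac{D^{2}}{4}$ ($L{\left(D,g \right)} = \frac{3}{4} + \frac{D D + - 2 \left(2 - 9\right)^{2} g}{4} = \frac{3}{4} + \frac{D^{2} + - 2 \left(-7\right)^{2} g}{4} = \frac{3}{4} + \frac{D^{2} + \left(-2\right) 49 g}{4} = \frac{3}{4} + \frac{D^{2} - 98 g}{4} = \frac{3}{4} + \left(- \frac{49 g}{2} + \frac{D^{2}}{4}\right) = \frac{3}{4} - \frac{49 g}{2} + \frac{D^{2}}{4}$)
$\left(L{\left(b{\left(11 \right)},176 \right)} - 29939\right) + 252942 = \left(\left(\frac{3}{4} - 4312 + \frac{\left(11^{2}\right)^{2}}{4}\right) - 29939\right) + 252942 = \left(\left(\frac{3}{4} - 4312 + \frac{121^{2}}{4}\right) - 29939\right) + 252942 = \left(\left(\frac{3}{4} - 4312 + \frac{1}{4} \cdot 14641\right) - 29939\right) + 252942 = \left(\left(\frac{3}{4} - 4312 + \frac{14641}{4}\right) - 29939\right) + 252942 = \left(-651 - 29939\right) + 252942 = -30590 + 252942 = 222352$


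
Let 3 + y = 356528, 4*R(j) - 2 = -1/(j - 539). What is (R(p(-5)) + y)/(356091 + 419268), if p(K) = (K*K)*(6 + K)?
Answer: 733016429/1594138104 ≈ 0.45982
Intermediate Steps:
p(K) = K²*(6 + K)
R(j) = ½ - 1/(4*(-539 + j)) (R(j) = ½ + (-1/(j - 539))/4 = ½ + (-1/(-539 + j))/4 = ½ - 1/(4*(-539 + j)))
y = 356525 (y = -3 + 356528 = 356525)
(R(p(-5)) + y)/(356091 + 419268) = ((-1079 + 2*((-5)²*(6 - 5)))/(4*(-539 + (-5)²*(6 - 5))) + 356525)/(356091 + 419268) = ((-1079 + 2*(25*1))/(4*(-539 + 25*1)) + 356525)/775359 = ((-1079 + 2*25)/(4*(-539 + 25)) + 356525)*(1/775359) = ((¼)*(-1079 + 50)/(-514) + 356525)*(1/775359) = ((¼)*(-1/514)*(-1029) + 356525)*(1/775359) = (1029/2056 + 356525)*(1/775359) = (733016429/2056)*(1/775359) = 733016429/1594138104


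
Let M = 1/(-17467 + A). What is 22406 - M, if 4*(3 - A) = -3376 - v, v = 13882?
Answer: 589255396/26299 ≈ 22406.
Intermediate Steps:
A = 8635/2 (A = 3 - (-3376 - 1*13882)/4 = 3 - (-3376 - 13882)/4 = 3 - ¼*(-17258) = 3 + 8629/2 = 8635/2 ≈ 4317.5)
M = -2/26299 (M = 1/(-17467 + 8635/2) = 1/(-26299/2) = -2/26299 ≈ -7.6049e-5)
22406 - M = 22406 - 1*(-2/26299) = 22406 + 2/26299 = 589255396/26299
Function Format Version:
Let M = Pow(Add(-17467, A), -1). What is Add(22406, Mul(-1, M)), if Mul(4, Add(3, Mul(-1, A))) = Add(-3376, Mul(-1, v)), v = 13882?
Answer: Rational(589255396, 26299) ≈ 22406.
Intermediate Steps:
A = Rational(8635, 2) (A = Add(3, Mul(Rational(-1, 4), Add(-3376, Mul(-1, 13882)))) = Add(3, Mul(Rational(-1, 4), Add(-3376, -13882))) = Add(3, Mul(Rational(-1, 4), -17258)) = Add(3, Rational(8629, 2)) = Rational(8635, 2) ≈ 4317.5)
M = Rational(-2, 26299) (M = Pow(Add(-17467, Rational(8635, 2)), -1) = Pow(Rational(-26299, 2), -1) = Rational(-2, 26299) ≈ -7.6049e-5)
Add(22406, Mul(-1, M)) = Add(22406, Mul(-1, Rational(-2, 26299))) = Add(22406, Rational(2, 26299)) = Rational(589255396, 26299)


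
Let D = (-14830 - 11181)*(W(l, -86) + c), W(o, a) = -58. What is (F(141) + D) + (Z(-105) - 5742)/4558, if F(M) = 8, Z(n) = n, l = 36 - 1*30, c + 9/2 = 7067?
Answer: -415220223502/2279 ≈ -1.8219e+8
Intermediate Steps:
c = 14125/2 (c = -9/2 + 7067 = 14125/2 ≈ 7062.5)
l = 6 (l = 36 - 30 = 6)
D = -364388099/2 (D = (-14830 - 11181)*(-58 + 14125/2) = -26011*14009/2 = -364388099/2 ≈ -1.8219e+8)
(F(141) + D) + (Z(-105) - 5742)/4558 = (8 - 364388099/2) + (-105 - 5742)/4558 = -364388083/2 - 5847*1/4558 = -364388083/2 - 5847/4558 = -415220223502/2279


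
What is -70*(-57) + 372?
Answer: 4362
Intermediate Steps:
-70*(-57) + 372 = 3990 + 372 = 4362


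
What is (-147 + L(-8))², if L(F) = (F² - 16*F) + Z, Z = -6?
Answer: 1521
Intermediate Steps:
L(F) = -6 + F² - 16*F (L(F) = (F² - 16*F) - 6 = -6 + F² - 16*F)
(-147 + L(-8))² = (-147 + (-6 + (-8)² - 16*(-8)))² = (-147 + (-6 + 64 + 128))² = (-147 + 186)² = 39² = 1521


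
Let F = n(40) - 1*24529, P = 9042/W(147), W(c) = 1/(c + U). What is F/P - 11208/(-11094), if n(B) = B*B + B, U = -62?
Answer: 1393366999/1421085930 ≈ 0.98049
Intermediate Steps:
W(c) = 1/(-62 + c) (W(c) = 1/(c - 62) = 1/(-62 + c))
n(B) = B + B**2 (n(B) = B**2 + B = B + B**2)
P = 768570 (P = 9042/(1/(-62 + 147)) = 9042/(1/85) = 9042*85 = 768570)
F = -22889 (F = 40*(1 + 40) - 1*24529 = 40*41 - 24529 = 1640 - 24529 = -22889)
F/P - 11208/(-11094) = -22889/768570 - 11208/(-11094) = -22889*1/768570 - 11208*(-1/11094) = -22889/768570 + 1868/1849 = 1393366999/1421085930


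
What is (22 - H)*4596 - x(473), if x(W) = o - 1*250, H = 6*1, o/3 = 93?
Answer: 73507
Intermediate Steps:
o = 279 (o = 3*93 = 279)
H = 6
x(W) = 29 (x(W) = 279 - 1*250 = 279 - 250 = 29)
(22 - H)*4596 - x(473) = (22 - 1*6)*4596 - 1*29 = (22 - 6)*4596 - 29 = 16*4596 - 29 = 73536 - 29 = 73507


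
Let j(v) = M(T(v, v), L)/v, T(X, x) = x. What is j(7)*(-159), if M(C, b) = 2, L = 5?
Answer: -318/7 ≈ -45.429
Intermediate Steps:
j(v) = 2/v
j(7)*(-159) = (2/7)*(-159) = -318/7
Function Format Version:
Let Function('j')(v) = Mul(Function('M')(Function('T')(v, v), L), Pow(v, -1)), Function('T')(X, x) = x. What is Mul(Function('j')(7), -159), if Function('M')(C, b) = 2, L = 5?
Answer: Rational(-318, 7) ≈ -45.429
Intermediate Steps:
Function('j')(v) = Mul(2, Pow(v, -1))
Mul(Function('j')(7), -159) = Mul(Mul(2, Pow(7, -1)), -159) = Mul(Mul(2, Rational(1, 7)), -159) = Mul(Rational(2, 7), -159) = Rational(-318, 7)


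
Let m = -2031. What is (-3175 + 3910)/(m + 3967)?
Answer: 735/1936 ≈ 0.37965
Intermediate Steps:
(-3175 + 3910)/(m + 3967) = (-3175 + 3910)/(-2031 + 3967) = 735/1936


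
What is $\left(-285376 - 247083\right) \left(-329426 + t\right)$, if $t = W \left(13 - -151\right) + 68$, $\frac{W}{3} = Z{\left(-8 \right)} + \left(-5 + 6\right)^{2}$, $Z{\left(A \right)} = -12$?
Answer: $178251299430$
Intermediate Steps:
$W = -33$ ($W = 3 \left(-12 + \left(-5 + 6\right)^{2}\right) = 3 \left(-12 + 1^{2}\right) = 3 \left(-12 + 1\right) = 3 \left(-11\right) = -33$)
$t = -5344$ ($t = - 33 \left(13 - -151\right) + 68 = - 33 \left(13 + 151\right) + 68 = \left(-33\right) 164 + 68 = -5412 + 68 = -5344$)
$\left(-285376 - 247083\right) \left(-329426 + t\right) = \left(-285376 - 247083\right) \left(-329426 - 5344\right) = \left(-532459\right) \left(-334770\right) = 178251299430$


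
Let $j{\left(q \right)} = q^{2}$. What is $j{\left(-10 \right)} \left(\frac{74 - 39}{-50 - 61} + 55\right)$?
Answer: $\frac{607000}{111} \approx 5468.5$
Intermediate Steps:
$j{\left(-10 \right)} \left(\frac{74 - 39}{-50 - 61} + 55\right) = \left(-10\right)^{2} \left(\frac{74 - 39}{-50 - 61} + 55\right) = 100 \left(\frac{35}{-111} + 55\right) = 100 \left(35 \left(- \frac{1}{111}\right) + 55\right) = 100 \left(- \frac{35}{111} + 55\right) = 100 \cdot \frac{6070}{111} = \frac{607000}{111}$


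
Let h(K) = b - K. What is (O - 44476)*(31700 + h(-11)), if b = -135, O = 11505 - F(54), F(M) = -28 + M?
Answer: -1041913272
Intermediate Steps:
O = 11479 (O = 11505 - (-28 + 54) = 11505 - 1*26 = 11505 - 26 = 11479)
h(K) = -135 - K
(O - 44476)*(31700 + h(-11)) = (11479 - 44476)*(31700 + (-135 - 1*(-11))) = -32997*(31700 + (-135 + 11)) = -32997*(31700 - 124) = -32997*31576 = -1041913272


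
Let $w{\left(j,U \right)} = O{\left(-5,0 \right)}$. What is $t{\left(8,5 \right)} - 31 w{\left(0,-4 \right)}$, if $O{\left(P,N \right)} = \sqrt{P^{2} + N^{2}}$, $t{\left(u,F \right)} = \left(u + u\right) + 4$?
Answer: $-135$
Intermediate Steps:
$t{\left(u,F \right)} = 4 + 2 u$ ($t{\left(u,F \right)} = 2 u + 4 = 4 + 2 u$)
$O{\left(P,N \right)} = \sqrt{N^{2} + P^{2}}$
$w{\left(j,U \right)} = 5$ ($w{\left(j,U \right)} = \sqrt{0^{2} + \left(-5\right)^{2}} = \sqrt{0 + 25} = \sqrt{25} = 5$)
$t{\left(8,5 \right)} - 31 w{\left(0,-4 \right)} = \left(4 + 2 \cdot 8\right) - 155 = \left(4 + 16\right) - 155 = 20 - 155 = -135$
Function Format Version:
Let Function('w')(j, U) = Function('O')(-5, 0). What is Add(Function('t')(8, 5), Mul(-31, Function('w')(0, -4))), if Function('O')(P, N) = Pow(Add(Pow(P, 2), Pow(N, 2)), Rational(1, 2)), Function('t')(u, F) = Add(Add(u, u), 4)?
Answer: -135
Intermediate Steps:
Function('t')(u, F) = Add(4, Mul(2, u)) (Function('t')(u, F) = Add(Mul(2, u), 4) = Add(4, Mul(2, u)))
Function('O')(P, N) = Pow(Add(Pow(N, 2), Pow(P, 2)), Rational(1, 2))
Function('w')(j, U) = 5 (Function('w')(j, U) = Pow(Add(Pow(0, 2), Pow(-5, 2)), Rational(1, 2)) = Pow(Add(0, 25), Rational(1, 2)) = Pow(25, Rational(1, 2)) = 5)
Add(Function('t')(8, 5), Mul(-31, Function('w')(0, -4))) = Add(Add(4, Mul(2, 8)), Mul(-31, 5)) = Add(Add(4, 16), -155) = Add(20, -155) = -135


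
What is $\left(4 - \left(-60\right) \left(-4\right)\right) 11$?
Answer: $-2596$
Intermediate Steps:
$\left(4 - \left(-60\right) \left(-4\right)\right) 11 = \left(4 - 240\right) 11 = \left(-236\right) 11 = -2596$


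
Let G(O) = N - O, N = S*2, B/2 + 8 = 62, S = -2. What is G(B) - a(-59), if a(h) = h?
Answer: -53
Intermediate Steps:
B = 108 (B = -16 + 2*62 = -16 + 124 = 108)
N = -4 (N = -2*2 = -4)
G(O) = -4 - O
G(B) - a(-59) = (-4 - 1*108) - 1*(-59) = (-4 - 108) + 59 = -112 + 59 = -53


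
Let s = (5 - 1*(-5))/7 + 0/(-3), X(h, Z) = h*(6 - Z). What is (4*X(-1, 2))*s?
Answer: -160/7 ≈ -22.857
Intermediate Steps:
s = 10/7 (s = (5 + 5)*(⅐) + 0*(-⅓) = 10*(⅐) + 0 = 10/7 + 0 = 10/7 ≈ 1.4286)
(4*X(-1, 2))*s = (4*(-(6 - 1*2)))*(10/7) = (4*(-(6 - 2)))*(10/7) = (4*(-1*4))*(10/7) = (4*(-4))*(10/7) = -16*10/7 = -160/7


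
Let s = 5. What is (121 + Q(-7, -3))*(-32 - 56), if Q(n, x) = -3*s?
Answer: -9328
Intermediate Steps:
Q(n, x) = -15 (Q(n, x) = -3*5 = -15)
(121 + Q(-7, -3))*(-32 - 56) = (121 - 15)*(-32 - 56) = 106*(-88) = -9328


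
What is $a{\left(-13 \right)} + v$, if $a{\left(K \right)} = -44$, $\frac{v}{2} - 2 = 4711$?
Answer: $9382$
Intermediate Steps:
$v = 9426$ ($v = 4 + 2 \cdot 4711 = 4 + 9422 = 9426$)
$a{\left(-13 \right)} + v = -44 + 9426 = 9382$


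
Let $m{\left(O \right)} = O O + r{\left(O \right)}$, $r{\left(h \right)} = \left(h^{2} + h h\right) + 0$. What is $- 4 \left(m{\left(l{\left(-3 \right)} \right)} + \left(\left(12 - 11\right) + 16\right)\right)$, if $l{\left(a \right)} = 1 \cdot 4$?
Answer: $-260$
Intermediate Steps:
$r{\left(h \right)} = 2 h^{2}$ ($r{\left(h \right)} = \left(h^{2} + h^{2}\right) + 0 = 2 h^{2} + 0 = 2 h^{2}$)
$l{\left(a \right)} = 4$
$m{\left(O \right)} = 3 O^{2}$ ($m{\left(O \right)} = O O + 2 O^{2} = O^{2} + 2 O^{2} = 3 O^{2}$)
$- 4 \left(m{\left(l{\left(-3 \right)} \right)} + \left(\left(12 - 11\right) + 16\right)\right) = - 4 \left(3 \cdot 4^{2} + \left(\left(12 - 11\right) + 16\right)\right) = - 4 \left(3 \cdot 16 + \left(1 + 16\right)\right) = - 4 \left(48 + 17\right) = \left(-4\right) 65 = -260$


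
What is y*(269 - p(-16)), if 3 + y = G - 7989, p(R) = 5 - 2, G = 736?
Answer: -1930096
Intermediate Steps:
p(R) = 3
y = -7256 (y = -3 + (736 - 7989) = -3 - 7253 = -7256)
y*(269 - p(-16)) = -7256*(269 - 1*3) = -7256*(269 - 3) = -7256*266 = -1930096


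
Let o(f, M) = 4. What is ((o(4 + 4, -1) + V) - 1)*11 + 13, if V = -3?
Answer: 13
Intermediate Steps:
((o(4 + 4, -1) + V) - 1)*11 + 13 = ((4 - 3) - 1)*11 + 13 = (1 - 1)*11 + 13 = 0*11 + 13 = 0 + 13 = 13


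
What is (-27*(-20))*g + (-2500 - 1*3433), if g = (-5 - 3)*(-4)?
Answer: 11347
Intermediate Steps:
g = 32 (g = -8*(-4) = 32)
(-27*(-20))*g + (-2500 - 1*3433) = -27*(-20)*32 + (-2500 - 1*3433) = 540*32 + (-2500 - 3433) = 17280 - 5933 = 11347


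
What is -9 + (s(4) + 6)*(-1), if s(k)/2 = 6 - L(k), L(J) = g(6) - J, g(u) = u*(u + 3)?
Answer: 73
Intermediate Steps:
g(u) = u*(3 + u)
L(J) = 54 - J (L(J) = 6*(3 + 6) - J = 6*9 - J = 54 - J)
s(k) = -96 + 2*k (s(k) = 2*(6 - (54 - k)) = 2*(6 + (-54 + k)) = 2*(-48 + k) = -96 + 2*k)
-9 + (s(4) + 6)*(-1) = -9 + ((-96 + 2*4) + 6)*(-1) = -9 + ((-96 + 8) + 6)*(-1) = -9 + (-88 + 6)*(-1) = -9 - 82*(-1) = -9 + 82 = 73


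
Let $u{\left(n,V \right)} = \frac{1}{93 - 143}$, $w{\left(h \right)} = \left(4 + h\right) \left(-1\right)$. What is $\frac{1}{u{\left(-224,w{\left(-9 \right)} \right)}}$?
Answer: $-50$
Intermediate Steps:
$w{\left(h \right)} = -4 - h$
$u{\left(n,V \right)} = - \frac{1}{50}$ ($u{\left(n,V \right)} = \frac{1}{-50} = - \frac{1}{50}$)
$\frac{1}{u{\left(-224,w{\left(-9 \right)} \right)}} = \frac{1}{- \frac{1}{50}} = -50$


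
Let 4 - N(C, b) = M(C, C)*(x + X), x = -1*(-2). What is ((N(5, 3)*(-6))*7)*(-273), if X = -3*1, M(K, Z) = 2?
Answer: 68796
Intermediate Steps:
x = 2
X = -3
N(C, b) = 6 (N(C, b) = 4 - 2*(2 - 3) = 4 - 2*(-1) = 4 - 1*(-2) = 4 + 2 = 6)
((N(5, 3)*(-6))*7)*(-273) = ((6*(-6))*7)*(-273) = -36*7*(-273) = -252*(-273) = 68796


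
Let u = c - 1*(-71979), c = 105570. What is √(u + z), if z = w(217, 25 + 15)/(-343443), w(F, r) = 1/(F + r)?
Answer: √1383228139676357970498/88264851 ≈ 421.37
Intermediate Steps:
z = -1/88264851 (z = 1/((217 + (25 + 15))*(-343443)) = -1/343443/(217 + 40) = -1/343443/257 = (1/257)*(-1/343443) = -1/88264851 ≈ -1.1330e-8)
u = 177549 (u = 105570 - 1*(-71979) = 105570 + 71979 = 177549)
√(u + z) = √(177549 - 1/88264851) = √(15671336030198/88264851) = √1383228139676357970498/88264851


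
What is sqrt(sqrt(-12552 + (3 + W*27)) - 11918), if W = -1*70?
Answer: sqrt(-11918 + I*sqrt(14439)) ≈ 0.5503 + 109.17*I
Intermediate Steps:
W = -70
sqrt(sqrt(-12552 + (3 + W*27)) - 11918) = sqrt(sqrt(-12552 + (3 - 70*27)) - 11918) = sqrt(sqrt(-12552 + (3 - 1890)) - 11918) = sqrt(sqrt(-12552 - 1887) - 11918) = sqrt(sqrt(-14439) - 11918) = sqrt(I*sqrt(14439) - 11918) = sqrt(-11918 + I*sqrt(14439))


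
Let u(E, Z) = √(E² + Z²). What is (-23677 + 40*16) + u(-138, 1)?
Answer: -23037 + √19045 ≈ -22899.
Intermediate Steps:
(-23677 + 40*16) + u(-138, 1) = (-23677 + 40*16) + √((-138)² + 1²) = (-23677 + 640) + √(19044 + 1) = -23037 + √19045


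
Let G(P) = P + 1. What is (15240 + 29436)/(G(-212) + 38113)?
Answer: 7446/6317 ≈ 1.1787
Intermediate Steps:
G(P) = 1 + P
(15240 + 29436)/(G(-212) + 38113) = (15240 + 29436)/((1 - 212) + 38113) = 44676/(-211 + 38113) = 44676/37902 = 44676*(1/37902) = 7446/6317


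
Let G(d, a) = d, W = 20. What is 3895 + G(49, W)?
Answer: 3944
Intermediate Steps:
3895 + G(49, W) = 3895 + 49 = 3944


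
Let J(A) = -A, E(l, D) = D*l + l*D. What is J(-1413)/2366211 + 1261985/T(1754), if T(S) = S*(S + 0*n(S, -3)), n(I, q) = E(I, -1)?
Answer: 996823301981/2426562000292 ≈ 0.41080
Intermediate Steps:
E(l, D) = 2*D*l (E(l, D) = D*l + D*l = 2*D*l)
n(I, q) = -2*I (n(I, q) = 2*(-1)*I = -2*I)
T(S) = S² (T(S) = S*(S + 0*(-2*S)) = S*(S + 0) = S*S = S²)
J(-1413)/2366211 + 1261985/T(1754) = -1*(-1413)/2366211 + 1261985/(1754²) = 1413*(1/2366211) + 1261985/3076516 = 471/788737 + 1261985*(1/3076516) = 471/788737 + 1261985/3076516 = 996823301981/2426562000292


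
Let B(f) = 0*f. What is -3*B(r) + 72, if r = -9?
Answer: 72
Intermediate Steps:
B(f) = 0
-3*B(r) + 72 = -3*0 + 72 = 0 + 72 = 72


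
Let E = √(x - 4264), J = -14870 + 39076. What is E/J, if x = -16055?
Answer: I*√20319/24206 ≈ 0.0058888*I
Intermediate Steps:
J = 24206
E = I*√20319 (E = √(-16055 - 4264) = √(-20319) = I*√20319 ≈ 142.54*I)
E/J = (I*√20319)/24206 = (I*√20319)*(1/24206) = I*√20319/24206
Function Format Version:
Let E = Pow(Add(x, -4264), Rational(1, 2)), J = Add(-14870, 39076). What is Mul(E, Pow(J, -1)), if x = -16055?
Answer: Mul(Rational(1, 24206), I, Pow(20319, Rational(1, 2))) ≈ Mul(0.0058888, I)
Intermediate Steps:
J = 24206
E = Mul(I, Pow(20319, Rational(1, 2))) (E = Pow(Add(-16055, -4264), Rational(1, 2)) = Pow(-20319, Rational(1, 2)) = Mul(I, Pow(20319, Rational(1, 2))) ≈ Mul(142.54, I))
Mul(E, Pow(J, -1)) = Mul(Mul(I, Pow(20319, Rational(1, 2))), Pow(24206, -1)) = Mul(Mul(I, Pow(20319, Rational(1, 2))), Rational(1, 24206)) = Mul(Rational(1, 24206), I, Pow(20319, Rational(1, 2)))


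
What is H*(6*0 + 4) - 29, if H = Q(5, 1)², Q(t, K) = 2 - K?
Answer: -25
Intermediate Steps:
H = 1 (H = (2 - 1*1)² = (2 - 1)² = 1² = 1)
H*(6*0 + 4) - 29 = 1*(6*0 + 4) - 29 = 1*(0 + 4) - 29 = 1*4 - 29 = 4 - 29 = -25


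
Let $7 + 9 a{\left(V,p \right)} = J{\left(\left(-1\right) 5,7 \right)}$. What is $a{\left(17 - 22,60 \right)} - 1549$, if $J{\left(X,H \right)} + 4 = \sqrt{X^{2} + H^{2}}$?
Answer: $- \frac{13952}{9} + \frac{\sqrt{74}}{9} \approx -1549.3$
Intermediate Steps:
$J{\left(X,H \right)} = -4 + \sqrt{H^{2} + X^{2}}$ ($J{\left(X,H \right)} = -4 + \sqrt{X^{2} + H^{2}} = -4 + \sqrt{H^{2} + X^{2}}$)
$a{\left(V,p \right)} = - \frac{11}{9} + \frac{\sqrt{74}}{9}$ ($a{\left(V,p \right)} = - \frac{7}{9} + \frac{-4 + \sqrt{7^{2} + \left(\left(-1\right) 5\right)^{2}}}{9} = - \frac{7}{9} + \frac{-4 + \sqrt{49 + \left(-5\right)^{2}}}{9} = - \frac{7}{9} + \frac{-4 + \sqrt{49 + 25}}{9} = - \frac{7}{9} + \frac{-4 + \sqrt{74}}{9} = - \frac{7}{9} - \left(\frac{4}{9} - \frac{\sqrt{74}}{9}\right) = - \frac{11}{9} + \frac{\sqrt{74}}{9}$)
$a{\left(17 - 22,60 \right)} - 1549 = \left(- \frac{11}{9} + \frac{\sqrt{74}}{9}\right) - 1549 = - \frac{13952}{9} + \frac{\sqrt{74}}{9}$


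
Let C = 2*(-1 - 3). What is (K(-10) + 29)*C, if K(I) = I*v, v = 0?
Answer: -232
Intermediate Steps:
K(I) = 0 (K(I) = I*0 = 0)
C = -8 (C = 2*(-4) = -8)
(K(-10) + 29)*C = (0 + 29)*(-8) = 29*(-8) = -232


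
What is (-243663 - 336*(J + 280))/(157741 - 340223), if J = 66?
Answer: 359919/182482 ≈ 1.9724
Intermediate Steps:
(-243663 - 336*(J + 280))/(157741 - 340223) = (-243663 - 336*(66 + 280))/(157741 - 340223) = (-243663 - 336*346)/(-182482) = (-243663 - 116256)*(-1/182482) = -359919*(-1/182482) = 359919/182482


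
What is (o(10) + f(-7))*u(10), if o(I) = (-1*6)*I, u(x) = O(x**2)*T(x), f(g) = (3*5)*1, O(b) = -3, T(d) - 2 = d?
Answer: 1620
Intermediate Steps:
T(d) = 2 + d
f(g) = 15 (f(g) = 15*1 = 15)
u(x) = -6 - 3*x (u(x) = -3*(2 + x) = -6 - 3*x)
o(I) = -6*I
(o(10) + f(-7))*u(10) = (-6*10 + 15)*(-6 - 3*10) = (-60 + 15)*(-6 - 30) = -45*(-36) = 1620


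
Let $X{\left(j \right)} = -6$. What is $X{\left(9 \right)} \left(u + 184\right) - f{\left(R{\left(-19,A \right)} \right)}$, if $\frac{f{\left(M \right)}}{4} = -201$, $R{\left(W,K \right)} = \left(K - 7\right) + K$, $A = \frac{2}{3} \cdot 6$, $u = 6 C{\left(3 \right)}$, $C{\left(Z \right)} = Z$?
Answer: $-408$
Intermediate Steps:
$u = 18$ ($u = 6 \cdot 3 = 18$)
$A = 4$ ($A = 2 \cdot \frac{1}{3} \cdot 6 = \frac{2}{3} \cdot 6 = 4$)
$R{\left(W,K \right)} = -7 + 2 K$ ($R{\left(W,K \right)} = \left(-7 + K\right) + K = -7 + 2 K$)
$f{\left(M \right)} = -804$ ($f{\left(M \right)} = 4 \left(-201\right) = -804$)
$X{\left(9 \right)} \left(u + 184\right) - f{\left(R{\left(-19,A \right)} \right)} = - 6 \left(18 + 184\right) - -804 = \left(-6\right) 202 + 804 = -1212 + 804 = -408$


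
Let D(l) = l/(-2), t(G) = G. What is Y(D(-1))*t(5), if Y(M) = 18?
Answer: 90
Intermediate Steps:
D(l) = -l/2 (D(l) = l*(-½) = -l/2)
Y(D(-1))*t(5) = 18*5 = 90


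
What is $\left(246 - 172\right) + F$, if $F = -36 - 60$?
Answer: $-22$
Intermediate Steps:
$F = -96$ ($F = -36 - 60 = -96$)
$\left(246 - 172\right) + F = \left(246 - 172\right) - 96 = 74 - 96 = -22$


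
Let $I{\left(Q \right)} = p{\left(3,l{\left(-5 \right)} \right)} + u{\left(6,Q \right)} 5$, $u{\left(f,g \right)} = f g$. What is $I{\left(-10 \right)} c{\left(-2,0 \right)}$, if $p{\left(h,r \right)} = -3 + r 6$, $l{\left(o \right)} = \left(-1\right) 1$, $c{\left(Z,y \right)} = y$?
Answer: $0$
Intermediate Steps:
$l{\left(o \right)} = -1$
$p{\left(h,r \right)} = -3 + 6 r$
$I{\left(Q \right)} = -9 + 30 Q$ ($I{\left(Q \right)} = \left(-3 + 6 \left(-1\right)\right) + 6 Q 5 = \left(-3 - 6\right) + 30 Q = -9 + 30 Q$)
$I{\left(-10 \right)} c{\left(-2,0 \right)} = \left(-9 + 30 \left(-10\right)\right) 0 = \left(-9 - 300\right) 0 = \left(-309\right) 0 = 0$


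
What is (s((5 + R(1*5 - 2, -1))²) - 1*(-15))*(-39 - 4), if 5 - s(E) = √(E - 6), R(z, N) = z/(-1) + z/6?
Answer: -1677/2 ≈ -838.50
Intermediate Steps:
R(z, N) = -5*z/6 (R(z, N) = z*(-1) + z*(⅙) = -z + z/6 = -5*z/6)
s(E) = 5 - √(-6 + E) (s(E) = 5 - √(E - 6) = 5 - √(-6 + E))
(s((5 + R(1*5 - 2, -1))²) - 1*(-15))*(-39 - 4) = ((5 - √(-6 + (5 - 5*(1*5 - 2)/6)²)) - 1*(-15))*(-39 - 4) = ((5 - √(-6 + (5 - 5*(5 - 2)/6)²)) + 15)*(-43) = ((5 - √(-6 + (5 - ⅚*3)²)) + 15)*(-43) = ((5 - √(-6 + (5 - 5/2)²)) + 15)*(-43) = ((5 - √(-6 + (5/2)²)) + 15)*(-43) = ((5 - √(-6 + 25/4)) + 15)*(-43) = ((5 - √(¼)) + 15)*(-43) = ((5 - 1*½) + 15)*(-43) = ((5 - ½) + 15)*(-43) = (9/2 + 15)*(-43) = (39/2)*(-43) = -1677/2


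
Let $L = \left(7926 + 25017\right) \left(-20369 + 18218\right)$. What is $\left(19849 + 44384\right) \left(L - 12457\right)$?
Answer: $-4552375774050$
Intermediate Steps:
$L = -70860393$ ($L = 32943 \left(-2151\right) = -70860393$)
$\left(19849 + 44384\right) \left(L - 12457\right) = \left(19849 + 44384\right) \left(-70860393 - 12457\right) = 64233 \left(-70872850\right) = -4552375774050$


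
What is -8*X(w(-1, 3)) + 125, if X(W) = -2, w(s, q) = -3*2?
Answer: 141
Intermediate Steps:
w(s, q) = -6
-8*X(w(-1, 3)) + 125 = -8*(-2) + 125 = 16 + 125 = 141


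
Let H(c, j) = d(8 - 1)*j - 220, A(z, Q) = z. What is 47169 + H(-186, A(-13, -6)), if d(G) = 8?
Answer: 46845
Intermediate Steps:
H(c, j) = -220 + 8*j (H(c, j) = 8*j - 220 = -220 + 8*j)
47169 + H(-186, A(-13, -6)) = 47169 + (-220 + 8*(-13)) = 47169 + (-220 - 104) = 47169 - 324 = 46845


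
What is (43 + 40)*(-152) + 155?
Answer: -12461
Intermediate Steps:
(43 + 40)*(-152) + 155 = 83*(-152) + 155 = -12616 + 155 = -12461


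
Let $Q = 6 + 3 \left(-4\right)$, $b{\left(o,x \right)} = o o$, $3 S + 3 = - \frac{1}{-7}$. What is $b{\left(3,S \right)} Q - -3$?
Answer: $-51$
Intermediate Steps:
$S = - \frac{20}{21}$ ($S = -1 + \frac{\left(-1\right) \frac{1}{-7}}{3} = -1 + \frac{\left(-1\right) \left(- \frac{1}{7}\right)}{3} = -1 + \frac{1}{3} \cdot \frac{1}{7} = -1 + \frac{1}{21} = - \frac{20}{21} \approx -0.95238$)
$b{\left(o,x \right)} = o^{2}$
$Q = -6$ ($Q = 6 - 12 = -6$)
$b{\left(3,S \right)} Q - -3 = 3^{2} \left(-6\right) - -3 = 9 \left(-6\right) + 3 = -54 + 3 = -51$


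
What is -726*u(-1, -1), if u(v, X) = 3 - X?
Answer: -2904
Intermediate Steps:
-726*u(-1, -1) = -726*(3 - 1*(-1)) = -726*(3 + 1) = -726*4 = -2904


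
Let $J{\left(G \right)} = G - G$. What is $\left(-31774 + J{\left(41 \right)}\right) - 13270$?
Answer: $-45044$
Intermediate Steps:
$J{\left(G \right)} = 0$
$\left(-31774 + J{\left(41 \right)}\right) - 13270 = \left(-31774 + 0\right) - 13270 = -31774 - 13270 = -45044$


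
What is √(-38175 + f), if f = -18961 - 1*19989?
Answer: 5*I*√3085 ≈ 277.71*I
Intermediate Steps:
f = -38950 (f = -18961 - 19989 = -38950)
√(-38175 + f) = √(-38175 - 38950) = √(-77125) = 5*I*√3085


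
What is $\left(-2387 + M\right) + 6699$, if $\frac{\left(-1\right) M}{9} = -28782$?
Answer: $263350$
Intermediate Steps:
$M = 259038$ ($M = \left(-9\right) \left(-28782\right) = 259038$)
$\left(-2387 + M\right) + 6699 = \left(-2387 + 259038\right) + 6699 = 256651 + 6699 = 263350$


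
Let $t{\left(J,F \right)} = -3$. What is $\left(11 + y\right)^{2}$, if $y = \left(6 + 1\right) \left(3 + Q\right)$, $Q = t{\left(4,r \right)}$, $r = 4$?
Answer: $121$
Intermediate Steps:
$Q = -3$
$y = 0$ ($y = \left(6 + 1\right) \left(3 - 3\right) = 7 \cdot 0 = 0$)
$\left(11 + y\right)^{2} = \left(11 + 0\right)^{2} = 11^{2} = 121$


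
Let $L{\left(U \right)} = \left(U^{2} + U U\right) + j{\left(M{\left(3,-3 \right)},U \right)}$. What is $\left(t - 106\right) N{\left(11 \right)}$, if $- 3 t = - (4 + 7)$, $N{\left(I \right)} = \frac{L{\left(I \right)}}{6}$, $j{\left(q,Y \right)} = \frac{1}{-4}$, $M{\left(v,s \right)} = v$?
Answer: $- \frac{296869}{72} \approx -4123.2$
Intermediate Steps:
$j{\left(q,Y \right)} = - \frac{1}{4}$
$L{\left(U \right)} = - \frac{1}{4} + 2 U^{2}$ ($L{\left(U \right)} = \left(U^{2} + U U\right) - \frac{1}{4} = \left(U^{2} + U^{2}\right) - \frac{1}{4} = 2 U^{2} - \frac{1}{4} = - \frac{1}{4} + 2 U^{2}$)
$N{\left(I \right)} = - \frac{1}{24} + \frac{I^{2}}{3}$ ($N{\left(I \right)} = \frac{- \frac{1}{4} + 2 I^{2}}{6} = \left(- \frac{1}{4} + 2 I^{2}\right) \frac{1}{6} = - \frac{1}{24} + \frac{I^{2}}{3}$)
$t = \frac{11}{3}$ ($t = - \frac{\left(-1\right) \left(4 + 7\right)}{3} = - \frac{\left(-1\right) 11}{3} = \left(- \frac{1}{3}\right) \left(-11\right) = \frac{11}{3} \approx 3.6667$)
$\left(t - 106\right) N{\left(11 \right)} = \left(\frac{11}{3} - 106\right) \left(- \frac{1}{24} + \frac{11^{2}}{3}\right) = - \frac{307 \left(- \frac{1}{24} + \frac{1}{3} \cdot 121\right)}{3} = - \frac{307 \left(- \frac{1}{24} + \frac{121}{3}\right)}{3} = \left(- \frac{307}{3}\right) \frac{967}{24} = - \frac{296869}{72}$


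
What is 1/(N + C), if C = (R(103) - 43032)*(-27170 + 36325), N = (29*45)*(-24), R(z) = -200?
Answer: -1/395820280 ≈ -2.5264e-9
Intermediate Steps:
N = -31320 (N = 1305*(-24) = -31320)
C = -395788960 (C = (-200 - 43032)*(-27170 + 36325) = -43232*9155 = -395788960)
1/(N + C) = 1/(-31320 - 395788960) = 1/(-395820280) = -1/395820280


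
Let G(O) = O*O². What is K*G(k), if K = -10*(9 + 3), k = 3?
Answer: -3240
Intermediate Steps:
G(O) = O³
K = -120 (K = -10*12 = -120)
K*G(k) = -120*3³ = -120*27 = -3240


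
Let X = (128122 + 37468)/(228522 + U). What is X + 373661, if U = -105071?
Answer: 46128989701/123451 ≈ 3.7366e+5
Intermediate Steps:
X = 165590/123451 (X = (128122 + 37468)/(228522 - 105071) = 165590/123451 ≈ 1.3413)
X + 373661 = 165590/123451 + 373661 = 46128989701/123451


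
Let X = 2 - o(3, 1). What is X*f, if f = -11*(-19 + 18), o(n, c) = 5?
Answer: -33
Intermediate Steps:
X = -3 (X = 2 - 1*5 = 2 - 5 = -3)
f = 11 (f = -11*(-1) = 11)
X*f = -3*11 = -33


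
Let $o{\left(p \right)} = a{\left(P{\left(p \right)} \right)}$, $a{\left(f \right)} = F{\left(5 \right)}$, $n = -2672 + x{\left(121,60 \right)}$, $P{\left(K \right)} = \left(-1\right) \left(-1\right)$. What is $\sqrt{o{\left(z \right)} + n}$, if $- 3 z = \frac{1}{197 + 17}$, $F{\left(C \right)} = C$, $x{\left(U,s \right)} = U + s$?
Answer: $i \sqrt{2486} \approx 49.86 i$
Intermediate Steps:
$P{\left(K \right)} = 1$
$n = -2491$ ($n = -2672 + \left(121 + 60\right) = -2672 + 181 = -2491$)
$z = - \frac{1}{642}$ ($z = - \frac{1}{3 \left(197 + 17\right)} = - \frac{1}{3 \cdot 214} = \left(- \frac{1}{3}\right) \frac{1}{214} = - \frac{1}{642} \approx -0.0015576$)
$a{\left(f \right)} = 5$
$o{\left(p \right)} = 5$
$\sqrt{o{\left(z \right)} + n} = \sqrt{5 - 2491} = \sqrt{-2486} = i \sqrt{2486}$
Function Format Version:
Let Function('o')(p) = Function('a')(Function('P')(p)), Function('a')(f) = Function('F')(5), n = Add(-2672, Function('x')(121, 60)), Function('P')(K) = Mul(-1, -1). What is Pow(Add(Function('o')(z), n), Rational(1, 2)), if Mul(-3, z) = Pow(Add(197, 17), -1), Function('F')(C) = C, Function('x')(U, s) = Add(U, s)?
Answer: Mul(I, Pow(2486, Rational(1, 2))) ≈ Mul(49.860, I)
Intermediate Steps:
Function('P')(K) = 1
n = -2491 (n = Add(-2672, Add(121, 60)) = Add(-2672, 181) = -2491)
z = Rational(-1, 642) (z = Mul(Rational(-1, 3), Pow(Add(197, 17), -1)) = Mul(Rational(-1, 3), Pow(214, -1)) = Mul(Rational(-1, 3), Rational(1, 214)) = Rational(-1, 642) ≈ -0.0015576)
Function('a')(f) = 5
Function('o')(p) = 5
Pow(Add(Function('o')(z), n), Rational(1, 2)) = Pow(Add(5, -2491), Rational(1, 2)) = Pow(-2486, Rational(1, 2)) = Mul(I, Pow(2486, Rational(1, 2)))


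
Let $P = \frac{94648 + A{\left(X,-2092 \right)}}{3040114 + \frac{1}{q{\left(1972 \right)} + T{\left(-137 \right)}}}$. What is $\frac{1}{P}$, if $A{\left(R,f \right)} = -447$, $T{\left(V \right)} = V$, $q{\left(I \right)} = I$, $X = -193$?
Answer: $\frac{5578609191}{172858835} \approx 32.273$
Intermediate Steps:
$P = \frac{172858835}{5578609191}$ ($P = \frac{94648 - 447}{3040114 + \frac{1}{1972 - 137}} = \frac{94201}{3040114 + \frac{1}{1835}} = \frac{94201}{\frac{5578609191}{1835}} = 94201 \cdot \frac{1835}{5578609191} = \frac{172858835}{5578609191} \approx 0.030986$)
$\frac{1}{P} = \frac{1}{\frac{172858835}{5578609191}} = \frac{5578609191}{172858835}$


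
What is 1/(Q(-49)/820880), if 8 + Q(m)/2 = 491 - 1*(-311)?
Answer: 205220/397 ≈ 516.93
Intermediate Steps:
Q(m) = 1588 (Q(m) = -16 + 2*(491 - 1*(-311)) = -16 + 2*(491 + 311) = -16 + 2*802 = -16 + 1604 = 1588)
1/(Q(-49)/820880) = 1/(1588/820880) = 1/(1588*(1/820880)) = 1/(397/205220) = 205220/397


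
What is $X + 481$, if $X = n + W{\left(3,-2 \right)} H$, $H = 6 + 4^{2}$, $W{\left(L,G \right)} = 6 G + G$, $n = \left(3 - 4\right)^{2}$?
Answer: $174$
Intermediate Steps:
$n = 1$ ($n = \left(-1\right)^{2} = 1$)
$W{\left(L,G \right)} = 7 G$
$H = 22$ ($H = 6 + 16 = 22$)
$X = -307$ ($X = 1 + 7 \left(-2\right) 22 = 1 - 308 = -307$)
$X + 481 = -307 + 481 = 174$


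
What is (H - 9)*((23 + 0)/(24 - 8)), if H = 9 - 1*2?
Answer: -23/8 ≈ -2.8750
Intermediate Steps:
H = 7 (H = 9 - 2 = 7)
(H - 9)*((23 + 0)/(24 - 8)) = (7 - 9)*((23 + 0)/(24 - 8)) = -46/16 = -2*23/16 = -23/8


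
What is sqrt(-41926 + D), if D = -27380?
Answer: I*sqrt(69306) ≈ 263.26*I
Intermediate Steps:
sqrt(-41926 + D) = sqrt(-41926 - 27380) = sqrt(-69306) = I*sqrt(69306)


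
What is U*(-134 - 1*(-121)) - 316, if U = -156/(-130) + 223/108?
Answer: -193559/540 ≈ -358.44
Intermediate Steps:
U = 1763/540 (U = -156*(-1/130) + 223*(1/108) = 6/5 + 223/108 = 1763/540 ≈ 3.2648)
U*(-134 - 1*(-121)) - 316 = 1763*(-134 - 1*(-121))/540 - 316 = 1763*(-134 + 121)/540 - 316 = (1763/540)*(-13) - 316 = -22919/540 - 316 = -193559/540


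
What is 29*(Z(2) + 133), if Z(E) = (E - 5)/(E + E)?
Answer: 15341/4 ≈ 3835.3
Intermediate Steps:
Z(E) = (-5 + E)/(2*E) (Z(E) = (-5 + E)/((2*E)) = (-5 + E)*(1/(2*E)) = (-5 + E)/(2*E))
29*(Z(2) + 133) = 29*((1/2)*(-5 + 2)/2 + 133) = 29*((1/2)*(1/2)*(-3) + 133) = 29*(-3/4 + 133) = 29*(529/4) = 15341/4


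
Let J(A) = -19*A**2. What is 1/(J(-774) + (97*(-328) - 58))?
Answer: -1/11414318 ≈ -8.7609e-8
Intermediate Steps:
1/(J(-774) + (97*(-328) - 58)) = 1/(-19*(-774)**2 + (97*(-328) - 58)) = 1/(-19*599076 + (-31816 - 58)) = 1/(-11382444 - 31874) = 1/(-11414318) = -1/11414318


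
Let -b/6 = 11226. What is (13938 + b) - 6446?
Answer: -59864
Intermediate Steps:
b = -67356 (b = -6*11226 = -67356)
(13938 + b) - 6446 = (13938 - 67356) - 6446 = -53418 - 6446 = -59864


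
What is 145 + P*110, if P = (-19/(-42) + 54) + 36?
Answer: 211990/21 ≈ 10095.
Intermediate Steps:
P = 3799/42 (P = (-19*(-1/42) + 54) + 36 = (19/42 + 54) + 36 = 2287/42 + 36 = 3799/42 ≈ 90.452)
145 + P*110 = 145 + (3799/42)*110 = 145 + 208945/21 = 211990/21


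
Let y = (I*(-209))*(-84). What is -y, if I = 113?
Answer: -1983828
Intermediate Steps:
y = 1983828 (y = (113*(-209))*(-84) = -23617*(-84) = 1983828)
-y = -1*1983828 = -1983828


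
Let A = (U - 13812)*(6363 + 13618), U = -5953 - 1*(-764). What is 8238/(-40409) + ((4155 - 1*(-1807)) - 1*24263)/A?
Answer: -3126891160369/15341639763229 ≈ -0.20382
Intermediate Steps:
U = -5189 (U = -5953 + 764 = -5189)
A = -379658981 (A = (-5189 - 13812)*(6363 + 13618) = -19001*19981 = -379658981)
8238/(-40409) + ((4155 - 1*(-1807)) - 1*24263)/A = 8238/(-40409) + ((4155 - 1*(-1807)) - 1*24263)/(-379658981) = 8238*(-1/40409) + ((4155 + 1807) - 24263)*(-1/379658981) = -8238/40409 + (5962 - 24263)*(-1/379658981) = -8238/40409 - 18301*(-1/379658981) = -8238/40409 + 18301/379658981 = -3126891160369/15341639763229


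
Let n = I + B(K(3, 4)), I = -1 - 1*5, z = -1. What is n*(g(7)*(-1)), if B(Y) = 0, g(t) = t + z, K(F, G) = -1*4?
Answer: 36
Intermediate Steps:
K(F, G) = -4
g(t) = -1 + t (g(t) = t - 1 = -1 + t)
I = -6 (I = -1 - 5 = -6)
n = -6 (n = -6 + 0 = -6)
n*(g(7)*(-1)) = -6*(-1 + 7)*(-1) = -36*(-1) = -6*(-6) = 36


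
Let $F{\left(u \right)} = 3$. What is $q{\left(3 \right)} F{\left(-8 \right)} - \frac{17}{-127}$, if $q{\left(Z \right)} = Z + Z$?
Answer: $\frac{2303}{127} \approx 18.134$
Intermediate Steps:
$q{\left(Z \right)} = 2 Z$
$q{\left(3 \right)} F{\left(-8 \right)} - \frac{17}{-127} = 2 \cdot 3 \cdot 3 - \frac{17}{-127} = 6 \cdot 3 - - \frac{17}{127} = 18 + \frac{17}{127} = \frac{2303}{127}$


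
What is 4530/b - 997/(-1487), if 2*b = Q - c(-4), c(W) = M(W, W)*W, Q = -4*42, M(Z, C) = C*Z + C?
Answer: -222543/2974 ≈ -74.829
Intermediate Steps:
M(Z, C) = C + C*Z
Q = -168
c(W) = W²*(1 + W) (c(W) = (W*(1 + W))*W = W²*(1 + W))
b = -60 (b = (-168 - (-4)²*(1 - 4))/2 = (-168 - 16*(-3))/2 = (-168 - 1*(-48))/2 = (-168 + 48)/2 = (½)*(-120) = -60)
4530/b - 997/(-1487) = 4530/(-60) - 997/(-1487) = 4530*(-1/60) - 997*(-1/1487) = -151/2 + 997/1487 = -222543/2974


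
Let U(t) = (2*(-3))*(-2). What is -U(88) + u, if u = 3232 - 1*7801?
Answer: -4581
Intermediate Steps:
U(t) = 12 (U(t) = -6*(-2) = 12)
u = -4569 (u = 3232 - 7801 = -4569)
-U(88) + u = -1*12 - 4569 = -12 - 4569 = -4581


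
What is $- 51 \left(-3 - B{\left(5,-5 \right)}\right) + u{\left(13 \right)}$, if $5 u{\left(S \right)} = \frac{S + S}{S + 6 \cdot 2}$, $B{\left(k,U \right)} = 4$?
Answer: $\frac{44651}{125} \approx 357.21$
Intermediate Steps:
$u{\left(S \right)} = \frac{2 S}{5 \left(12 + S\right)}$ ($u{\left(S \right)} = \frac{\left(S + S\right) \frac{1}{S + 6 \cdot 2}}{5} = \frac{2 S \frac{1}{S + 12}}{5} = \frac{2 S \frac{1}{12 + S}}{5} = \frac{2 S}{5 \left(12 + S\right)}$)
$- 51 \left(-3 - B{\left(5,-5 \right)}\right) + u{\left(13 \right)} = - 51 \left(-3 - 4\right) + \frac{2}{5} \cdot 13 \frac{1}{12 + 13} = - 51 \left(-3 - 4\right) + \frac{2}{5} \cdot 13 \cdot \frac{1}{25} = \left(-51\right) \left(-7\right) + \frac{2}{5} \cdot 13 \cdot \frac{1}{25} = 357 + \frac{26}{125} = \frac{44651}{125}$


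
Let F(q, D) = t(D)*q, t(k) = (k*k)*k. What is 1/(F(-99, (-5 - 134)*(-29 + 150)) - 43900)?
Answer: 1/471016050200741 ≈ 2.1231e-15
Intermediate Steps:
t(k) = k**3 (t(k) = k**2*k = k**3)
F(q, D) = q*D**3 (F(q, D) = D**3*q = q*D**3)
1/(F(-99, (-5 - 134)*(-29 + 150)) - 43900) = 1/(-99*(-29 + 150)**3*(-5 - 134)**3 - 43900) = 1/(-99*(-139*121)**3 - 43900) = 1/(-99*(-16819)**3 - 43900) = 1/(-99*(-4757737881259) - 43900) = 1/(471016050244641 - 43900) = 1/471016050200741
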